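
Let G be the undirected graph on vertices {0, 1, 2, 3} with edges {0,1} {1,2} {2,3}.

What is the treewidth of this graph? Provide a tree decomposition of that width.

The largest bag has 2 vertices, giving width 1; this decomposition certifies tw(G) ≤ 1. Since G has at least one edge (e.g. 1–2), it is not an edgeless graph, so tw(G) ≥ 1. Therefore the treewidth is 1.

Treewidth 1.
Bags: B1 = {1, 2}  B2 = {0, 1}  B3 = {2, 3}
Tree: B1–B2, B1–B3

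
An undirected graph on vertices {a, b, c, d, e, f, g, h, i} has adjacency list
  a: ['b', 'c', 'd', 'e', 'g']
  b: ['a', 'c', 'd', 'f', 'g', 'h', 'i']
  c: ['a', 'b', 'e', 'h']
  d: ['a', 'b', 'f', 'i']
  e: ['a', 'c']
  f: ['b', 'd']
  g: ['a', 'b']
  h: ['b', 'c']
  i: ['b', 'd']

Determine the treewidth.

A width-2 tree decomposition is:
Bags: B1 = {a, b, g}  B2 = {a, b, d}  B3 = {a, b, c}  B4 = {b, c, h}  B5 = {b, d, f}  B6 = {a, c, e}  B7 = {b, d, i}
Tree: B1–B2, B2–B3, B3–B4, B2–B5, B3–B6, B5–B7
Every bag has size at most 3, so the width is 3 − 1 = 2 and tw(G) ≤ 2. Conversely, {a, c, e} is a clique of size 3, and the vertices of any clique must share a bag in every tree decomposition; so some bag has ≥ 3 vertices and tw(G) ≥ 2. Hence tw(G) = 2 exactly.

2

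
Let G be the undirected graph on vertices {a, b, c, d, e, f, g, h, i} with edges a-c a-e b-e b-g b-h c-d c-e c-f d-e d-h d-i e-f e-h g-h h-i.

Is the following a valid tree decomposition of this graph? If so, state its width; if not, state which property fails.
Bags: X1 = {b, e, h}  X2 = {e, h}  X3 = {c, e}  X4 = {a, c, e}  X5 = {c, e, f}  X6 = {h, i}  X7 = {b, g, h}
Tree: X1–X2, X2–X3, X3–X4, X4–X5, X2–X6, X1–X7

A tree decomposition must satisfy three properties: every vertex lies in some bag; for every edge, both endpoints lie together in some bag; and for every vertex, the bags containing it form a connected subtree. Here vertex d appears in no bag, so the decomposition is invalid.

No — vertex d appears in no bag.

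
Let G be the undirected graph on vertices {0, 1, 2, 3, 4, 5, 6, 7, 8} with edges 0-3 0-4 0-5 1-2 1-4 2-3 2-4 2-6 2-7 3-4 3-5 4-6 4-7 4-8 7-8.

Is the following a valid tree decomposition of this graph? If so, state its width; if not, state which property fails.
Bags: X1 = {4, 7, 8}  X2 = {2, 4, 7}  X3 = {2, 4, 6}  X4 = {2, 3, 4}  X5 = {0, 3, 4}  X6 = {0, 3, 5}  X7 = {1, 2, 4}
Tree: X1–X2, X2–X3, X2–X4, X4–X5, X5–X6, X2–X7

Yes; width 2.

Checking the three conditions: (i) the bags cover all of {0, 1, 2, 3, 4, 5, 6, 7, 8}; (ii) for each edge, some bag contains both endpoints; (iii) the bags containing any fixed vertex form a subtree. All hold, so the decomposition is valid with width 3 − 1 = 2.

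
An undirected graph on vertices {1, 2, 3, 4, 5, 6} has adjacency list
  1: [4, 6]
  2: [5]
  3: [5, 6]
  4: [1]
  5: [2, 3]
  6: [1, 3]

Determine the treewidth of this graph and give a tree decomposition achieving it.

Every bag has size at most 2, so the width is 2 − 1 = 1 and tw(G) ≤ 1. G has an edge, so its treewidth is at least 1. Hence tw(G) = 1 exactly.

Treewidth 1.
One optimal decomposition is:
Bags: B1 = {2, 5}  B2 = {3, 5}  B3 = {3, 6}  B4 = {1, 6}  B5 = {1, 4}
Tree: B1–B2, B2–B3, B3–B4, B4–B5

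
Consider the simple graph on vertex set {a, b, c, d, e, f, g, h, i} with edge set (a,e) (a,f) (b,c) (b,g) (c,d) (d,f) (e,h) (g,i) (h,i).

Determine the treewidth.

A width-2 tree decomposition is:
Bags: B1 = {a, e, h}  B2 = {a, h, i}  B3 = {a, g, i}  B4 = {a, b, g}  B5 = {a, b, c}  B6 = {a, c, d}  B7 = {a, d, f}
Tree: B1–B2, B2–B3, B3–B4, B4–B5, B5–B6, B6–B7
Each bag holds 3 vertices, so the decomposition has width 2, which upper-bounds the treewidth. The edges a–e–h–i–g–b–c–d–f–a form a cycle, so G is not a tree and its treewidth is at least 2. Hence tw(G) = 2 exactly.

2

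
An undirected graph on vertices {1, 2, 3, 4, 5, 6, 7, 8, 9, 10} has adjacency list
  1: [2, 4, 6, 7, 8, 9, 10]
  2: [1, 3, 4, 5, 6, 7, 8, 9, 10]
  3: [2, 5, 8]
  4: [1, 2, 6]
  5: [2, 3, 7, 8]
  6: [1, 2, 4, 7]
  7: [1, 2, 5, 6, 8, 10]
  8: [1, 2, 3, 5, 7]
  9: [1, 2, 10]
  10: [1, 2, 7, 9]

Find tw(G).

3

A width-3 tree decomposition is:
Bags: B1 = {1, 2, 7, 8}  B2 = {1, 2, 7, 10}  B3 = {1, 2, 9, 10}  B4 = {2, 5, 7, 8}  B5 = {1, 2, 6, 7}  B6 = {2, 3, 5, 8}  B7 = {1, 2, 4, 6}
Tree: B1–B2, B2–B3, B1–B4, B2–B5, B4–B6, B5–B7
The largest bag has 4 vertices, giving width 3; this decomposition certifies tw(G) ≤ 3. On the other hand G contains the 4-clique {1, 2, 9, 10}. A clique must lie in a single bag of any decomposition, so no decomposition can have width below 3. The upper and lower bounds meet at 3, so that is the treewidth.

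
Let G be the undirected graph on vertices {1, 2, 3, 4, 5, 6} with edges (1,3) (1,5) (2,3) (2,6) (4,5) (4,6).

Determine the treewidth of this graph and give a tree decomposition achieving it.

Treewidth 2.
One optimal decomposition is:
Bags: B1 = {2, 3, 6}  B2 = {1, 3, 6}  B3 = {1, 5, 6}  B4 = {4, 5, 6}
Tree: B1–B2, B2–B3, B3–B4

Every bag has size at most 3, so the width is 3 − 1 = 2 and tw(G) ≤ 2. For the lower bound, G contains the cycle 6–2–3–1–5–4–6, so G is not a forest; only forests have treewidth ≤ 1, hence tw(G) ≥ 2. Therefore the treewidth is 2.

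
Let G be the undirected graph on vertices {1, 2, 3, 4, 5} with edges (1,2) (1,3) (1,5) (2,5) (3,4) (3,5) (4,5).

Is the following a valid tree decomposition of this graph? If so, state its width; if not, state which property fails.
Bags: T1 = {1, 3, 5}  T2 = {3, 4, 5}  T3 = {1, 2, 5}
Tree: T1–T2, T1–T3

Yes; width 2.

Vertex coverage: the bags together contain {1, 2, 3, 4, 5}, the full vertex set. Edge coverage: each edge of G has both endpoints in at least one bag. Running intersection: for every vertex, the bags containing it form a connected subtree. All three properties hold, so this is a valid tree decomposition of width max|bag| − 1 = 2, and hence tw(G) ≤ 2.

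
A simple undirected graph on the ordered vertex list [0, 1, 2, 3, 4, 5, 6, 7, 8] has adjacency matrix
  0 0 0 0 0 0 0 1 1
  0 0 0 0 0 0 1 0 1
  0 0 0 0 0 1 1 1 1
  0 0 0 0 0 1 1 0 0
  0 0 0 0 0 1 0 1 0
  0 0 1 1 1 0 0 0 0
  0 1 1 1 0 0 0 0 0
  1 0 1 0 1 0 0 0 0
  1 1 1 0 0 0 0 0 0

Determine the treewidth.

A width-3 tree decomposition is:
Bags: B1 = {3, 4, 5, 6}  B2 = {2, 4, 5, 6}  B3 = {2, 4, 6, 7}  B4 = {1, 2, 6, 7}  B5 = {1, 2, 7, 8}  B6 = {0, 1, 7, 8}
Tree: B1–B2, B2–B3, B3–B4, B4–B5, B5–B6
Every bag has size at most 4, so the width is 4 − 1 = 3 and tw(G) ≤ 3. For the lower bound: the 4 vertex sets {3,4,5}, {6}, {2}, {0,1,7,8} are disjoint, each induces a connected subgraph, and every pair is joined by at least one edge of G. Contracting each set to a single vertex therefore yields K_{4} as a minor, and since treewidth is minor-monotone, tw(G) ≥ tw(K_{4}) = 3. Therefore the treewidth is 3.

3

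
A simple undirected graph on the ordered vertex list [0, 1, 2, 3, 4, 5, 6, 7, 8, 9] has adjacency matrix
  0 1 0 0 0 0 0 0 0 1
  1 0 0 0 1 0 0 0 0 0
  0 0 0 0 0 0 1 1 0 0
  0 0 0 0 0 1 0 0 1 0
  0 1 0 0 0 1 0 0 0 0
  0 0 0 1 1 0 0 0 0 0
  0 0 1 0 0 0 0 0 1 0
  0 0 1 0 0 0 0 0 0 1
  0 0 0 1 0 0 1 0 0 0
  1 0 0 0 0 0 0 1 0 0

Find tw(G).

A width-2 tree decomposition is:
Bags: B1 = {2, 6, 7}  B2 = {6, 7, 8}  B3 = {3, 7, 8}  B4 = {3, 5, 7}  B5 = {4, 5, 7}  B6 = {1, 4, 7}  B7 = {0, 1, 7}  B8 = {0, 7, 9}
Tree: B1–B2, B2–B3, B3–B4, B4–B5, B5–B6, B6–B7, B7–B8
Every bag has size at most 3, so the width is 3 − 1 = 2 and tw(G) ≤ 2. The edges 7–2–6–8–3–5–4–1–0–9–7 form a cycle, so G is not a tree and its treewidth is at least 2. Therefore the treewidth is 2.

2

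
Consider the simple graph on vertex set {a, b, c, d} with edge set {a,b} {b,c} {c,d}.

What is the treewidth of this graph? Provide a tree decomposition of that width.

Treewidth 1.
One such decomposition:
Bags: B1 = {c, d}  B2 = {b, c}  B3 = {a, b}
Tree: B1–B2, B2–B3

The largest bag has 2 vertices, giving width 1; this decomposition certifies tw(G) ≤ 1. Since G has at least one edge (e.g. d–c), it is not an edgeless graph, so tw(G) ≥ 1. Combining the bounds, tw(G) = 1.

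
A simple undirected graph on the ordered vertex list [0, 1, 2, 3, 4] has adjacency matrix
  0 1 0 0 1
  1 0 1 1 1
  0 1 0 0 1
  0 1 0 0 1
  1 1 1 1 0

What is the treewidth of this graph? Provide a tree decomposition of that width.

Each bag holds 3 vertices, so the decomposition has width 2, which upper-bounds the treewidth. Conversely, {0, 1, 4} is a clique of size 3, and the vertices of any clique must share a bag in every tree decomposition; so some bag has ≥ 3 vertices and tw(G) ≥ 2. Therefore the treewidth is 2.

Treewidth 2.
One optimal decomposition is:
Bags: B1 = {1, 3, 4}  B2 = {1, 2, 4}  B3 = {0, 1, 4}
Tree: B1–B2, B2–B3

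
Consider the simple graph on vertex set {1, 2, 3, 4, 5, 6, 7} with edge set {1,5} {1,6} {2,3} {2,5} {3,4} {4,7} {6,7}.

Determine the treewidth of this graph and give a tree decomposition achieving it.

Every bag has size at most 3, so the width is 3 − 1 = 2 and tw(G) ≤ 2. Since 7–4–3–2–5–1–6–7 is a cycle in G, G is not acyclic. Forests are exactly the graphs of treewidth ≤ 1, so tw(G) ≥ 2. Hence tw(G) = 2 exactly.

Treewidth 2.
Bags: B1 = {3, 4, 7}  B2 = {2, 3, 7}  B3 = {2, 5, 7}  B4 = {1, 5, 7}  B5 = {1, 6, 7}
Tree: B1–B2, B2–B3, B3–B4, B4–B5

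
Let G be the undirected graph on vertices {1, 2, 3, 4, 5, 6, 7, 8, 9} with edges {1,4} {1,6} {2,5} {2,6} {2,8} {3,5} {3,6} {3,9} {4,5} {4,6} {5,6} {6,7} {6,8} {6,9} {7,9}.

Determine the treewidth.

2

A width-2 tree decomposition is:
Bags: B1 = {6, 7, 9}  B2 = {3, 6, 9}  B3 = {3, 5, 6}  B4 = {4, 5, 6}  B5 = {1, 4, 6}  B6 = {2, 5, 6}  B7 = {2, 6, 8}
Tree: B1–B2, B2–B3, B3–B4, B4–B5, B4–B6, B6–B7
The largest bag has 3 vertices, giving width 2; this decomposition certifies tw(G) ≤ 2. For the lower bound, the 3 vertices {1, 4, 6} are pairwise adjacent, and any tree decomposition puts a clique entirely inside one bag — forcing width ≥ 2. The upper and lower bounds meet at 2, so that is the treewidth.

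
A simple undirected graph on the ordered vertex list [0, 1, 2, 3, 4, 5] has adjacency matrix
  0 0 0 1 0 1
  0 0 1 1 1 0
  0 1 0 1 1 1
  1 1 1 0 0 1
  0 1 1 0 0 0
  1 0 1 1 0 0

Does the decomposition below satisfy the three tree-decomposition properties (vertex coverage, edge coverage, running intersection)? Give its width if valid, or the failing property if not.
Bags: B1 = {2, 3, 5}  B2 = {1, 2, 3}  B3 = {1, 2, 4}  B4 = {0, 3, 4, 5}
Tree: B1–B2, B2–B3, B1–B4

No — bags containing vertex 4 are not connected in the tree.

A tree decomposition must satisfy three properties: every vertex lies in some bag; for every edge, both endpoints lie together in some bag; and for every vertex, the bags containing it form a connected subtree. Here bags containing vertex 4 are not connected in the tree, so the decomposition is invalid.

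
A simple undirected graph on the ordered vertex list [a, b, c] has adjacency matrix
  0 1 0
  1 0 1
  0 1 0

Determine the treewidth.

1

A width-1 tree decomposition is:
Bags: B1 = {b, c}  B2 = {a, b}
Tree: B1–B2
Each bag holds 2 vertices, so the decomposition has width 1, which upper-bounds the treewidth. Since G has at least one edge (e.g. c–b), it is not an edgeless graph, so tw(G) ≥ 1. Hence tw(G) = 1 exactly.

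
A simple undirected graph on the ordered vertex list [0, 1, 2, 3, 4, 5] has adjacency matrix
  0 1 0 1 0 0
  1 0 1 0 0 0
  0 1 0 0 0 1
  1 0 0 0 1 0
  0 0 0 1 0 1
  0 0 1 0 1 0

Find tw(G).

2

A width-2 tree decomposition is:
Bags: B1 = {0, 1, 3}  B2 = {1, 3, 4}  B3 = {1, 4, 5}  B4 = {1, 2, 5}
Tree: B1–B2, B2–B3, B3–B4
The largest bag has 3 vertices, giving width 2; this decomposition certifies tw(G) ≤ 2. For the lower bound, G contains the cycle 1–0–3–4–5–2–1, so G is not a forest; only forests have treewidth ≤ 1, hence tw(G) ≥ 2. Hence tw(G) = 2 exactly.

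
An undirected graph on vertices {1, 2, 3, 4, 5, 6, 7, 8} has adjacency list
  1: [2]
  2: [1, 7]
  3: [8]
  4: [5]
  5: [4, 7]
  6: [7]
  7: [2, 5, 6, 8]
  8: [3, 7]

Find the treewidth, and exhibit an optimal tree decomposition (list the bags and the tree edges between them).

The largest bag has 2 vertices, giving width 1; this decomposition certifies tw(G) ≤ 1. G has an edge, so its treewidth is at least 1. Therefore the treewidth is 1.

Treewidth 1.
Bags: B1 = {5, 7}  B2 = {6, 7}  B3 = {7, 8}  B4 = {4, 5}  B5 = {2, 7}  B6 = {3, 8}  B7 = {1, 2}
Tree: B1–B2, B1–B3, B1–B4, B1–B5, B3–B6, B5–B7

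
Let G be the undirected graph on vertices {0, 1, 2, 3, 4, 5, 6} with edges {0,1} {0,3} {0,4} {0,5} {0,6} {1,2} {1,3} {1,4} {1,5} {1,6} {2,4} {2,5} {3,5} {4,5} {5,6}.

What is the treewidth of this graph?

A width-3 tree decomposition is:
Bags: B1 = {1, 2, 4, 5}  B2 = {0, 1, 4, 5}  B3 = {0, 1, 5, 6}  B4 = {0, 1, 3, 5}
Tree: B1–B2, B2–B3, B3–B4
The largest bag has 4 vertices, giving width 3; this decomposition certifies tw(G) ≤ 3. On the other hand G contains the 4-clique {0, 1, 3, 5}. A clique must lie in a single bag of any decomposition, so no decomposition can have width below 3. Combining the bounds, tw(G) = 3.

3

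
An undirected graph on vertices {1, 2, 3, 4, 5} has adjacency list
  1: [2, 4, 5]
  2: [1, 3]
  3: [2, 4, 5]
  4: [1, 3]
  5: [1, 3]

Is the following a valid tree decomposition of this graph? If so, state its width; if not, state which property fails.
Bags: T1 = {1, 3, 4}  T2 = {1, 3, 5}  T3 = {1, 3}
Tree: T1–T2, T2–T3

A tree decomposition must satisfy three properties: every vertex lies in some bag; for every edge, both endpoints lie together in some bag; and for every vertex, the bags containing it form a connected subtree. Here vertex 2 appears in no bag, so the decomposition is invalid.

No — vertex 2 appears in no bag.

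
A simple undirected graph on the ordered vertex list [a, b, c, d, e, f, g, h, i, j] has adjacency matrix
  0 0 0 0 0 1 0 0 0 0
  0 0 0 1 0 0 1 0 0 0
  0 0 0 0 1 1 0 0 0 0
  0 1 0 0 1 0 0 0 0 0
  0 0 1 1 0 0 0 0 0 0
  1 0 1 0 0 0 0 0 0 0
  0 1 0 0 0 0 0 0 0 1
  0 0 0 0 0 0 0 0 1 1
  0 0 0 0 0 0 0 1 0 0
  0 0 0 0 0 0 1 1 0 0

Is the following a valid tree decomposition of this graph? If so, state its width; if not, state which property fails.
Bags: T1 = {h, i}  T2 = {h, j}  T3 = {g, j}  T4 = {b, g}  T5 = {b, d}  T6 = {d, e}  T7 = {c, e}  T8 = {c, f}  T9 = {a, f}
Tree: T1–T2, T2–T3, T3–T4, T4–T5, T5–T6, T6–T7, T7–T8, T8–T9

Yes; width 1.

Every vertex of G appears in some bag (union = {a, b, c, d, e, f, g, h, i, j}); every edge is covered by a bag; and for each vertex v the set of bags containing v is connected in the bag tree. The decomposition is therefore valid. The largest bag has 2 vertices, so the width is 1.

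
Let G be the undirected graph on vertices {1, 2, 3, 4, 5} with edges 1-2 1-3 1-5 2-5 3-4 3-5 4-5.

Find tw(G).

2

A width-2 tree decomposition is:
Bags: B1 = {1, 3, 5}  B2 = {1, 2, 5}  B3 = {3, 4, 5}
Tree: B1–B2, B1–B3
Each bag holds 3 vertices, so the decomposition has width 2, which upper-bounds the treewidth. For the lower bound, the 3 vertices {1, 2, 5} are pairwise adjacent, and any tree decomposition puts a clique entirely inside one bag — forcing width ≥ 2. Therefore the treewidth is 2.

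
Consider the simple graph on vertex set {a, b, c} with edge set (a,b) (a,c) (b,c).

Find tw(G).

A width-2 tree decomposition is:
Bags: B1 = {a, b, c}
Tree: (single bag)
With just one bag of size 3, the width is 3 − 1 = 2, so tw(G) ≤ 2. For the lower bound, the 3 vertices {a, b, c} are pairwise adjacent, and any tree decomposition puts a clique entirely inside one bag — forcing width ≥ 2. The upper and lower bounds meet at 2, so that is the treewidth.

2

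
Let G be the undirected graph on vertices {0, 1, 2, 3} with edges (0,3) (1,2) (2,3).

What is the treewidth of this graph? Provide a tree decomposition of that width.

The largest bag has 2 vertices, giving width 1; this decomposition certifies tw(G) ≤ 1. Any graph with an edge has treewidth ≥ 1, and G has the edge 2–3. Therefore the treewidth is 1.

Treewidth 1.
One optimal decomposition is:
Bags: B1 = {2, 3}  B2 = {1, 2}  B3 = {0, 3}
Tree: B1–B2, B1–B3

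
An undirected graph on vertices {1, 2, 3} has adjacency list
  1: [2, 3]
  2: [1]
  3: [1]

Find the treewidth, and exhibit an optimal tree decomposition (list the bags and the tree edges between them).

Treewidth 1.
Bags: B1 = {1, 2}  B2 = {1, 3}
Tree: B1–B2

Each bag holds 2 vertices, so the decomposition has width 1, which upper-bounds the treewidth. Any graph with an edge has treewidth ≥ 1, and G has the edge 2–1. The upper and lower bounds meet at 1, so that is the treewidth.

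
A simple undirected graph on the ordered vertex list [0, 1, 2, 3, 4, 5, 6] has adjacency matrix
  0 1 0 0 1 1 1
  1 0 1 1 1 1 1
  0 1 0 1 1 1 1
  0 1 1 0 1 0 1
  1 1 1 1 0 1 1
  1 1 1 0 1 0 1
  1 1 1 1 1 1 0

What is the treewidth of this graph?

4

A width-4 tree decomposition is:
Bags: B1 = {1, 2, 4, 5, 6}  B2 = {1, 2, 3, 4, 6}  B3 = {0, 1, 4, 5, 6}
Tree: B1–B2, B1–B3
Each bag holds 5 vertices, so the decomposition has width 4, which upper-bounds the treewidth. For the lower bound, the 5 vertices {0, 1, 4, 5, 6} are pairwise adjacent, and any tree decomposition puts a clique entirely inside one bag — forcing width ≥ 4. Combining the bounds, tw(G) = 4.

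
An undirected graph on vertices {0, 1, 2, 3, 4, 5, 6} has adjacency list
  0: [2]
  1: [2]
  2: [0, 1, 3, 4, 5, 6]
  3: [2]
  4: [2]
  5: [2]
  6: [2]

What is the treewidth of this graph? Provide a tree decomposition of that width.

Treewidth 1.
One such decomposition:
Bags: B1 = {2, 5}  B2 = {0, 2}  B3 = {2, 3}  B4 = {1, 2}  B5 = {2, 4}  B6 = {2, 6}
Tree: B1–B2, B2–B3, B2–B4, B1–B5, B2–B6

Each bag holds 2 vertices, so the decomposition has width 1, which upper-bounds the treewidth. Since G has at least one edge (e.g. 5–2), it is not an edgeless graph, so tw(G) ≥ 1. Therefore the treewidth is 1.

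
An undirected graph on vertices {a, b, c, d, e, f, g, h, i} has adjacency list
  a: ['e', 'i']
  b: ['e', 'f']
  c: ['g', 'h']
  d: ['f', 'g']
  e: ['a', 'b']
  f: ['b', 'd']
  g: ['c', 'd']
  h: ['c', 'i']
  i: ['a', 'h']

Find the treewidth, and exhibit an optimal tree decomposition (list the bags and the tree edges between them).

Every bag has size at most 3, so the width is 3 − 1 = 2 and tw(G) ≤ 2. For the lower bound, G contains the cycle f–b–e–a–i–h–c–g–d–f, so G is not a forest; only forests have treewidth ≤ 1, hence tw(G) ≥ 2. Hence tw(G) = 2 exactly.

Treewidth 2.
One optimal decomposition is:
Bags: B1 = {b, e, f}  B2 = {a, e, f}  B3 = {a, f, i}  B4 = {f, h, i}  B5 = {c, f, h}  B6 = {c, f, g}  B7 = {d, f, g}
Tree: B1–B2, B2–B3, B3–B4, B4–B5, B5–B6, B6–B7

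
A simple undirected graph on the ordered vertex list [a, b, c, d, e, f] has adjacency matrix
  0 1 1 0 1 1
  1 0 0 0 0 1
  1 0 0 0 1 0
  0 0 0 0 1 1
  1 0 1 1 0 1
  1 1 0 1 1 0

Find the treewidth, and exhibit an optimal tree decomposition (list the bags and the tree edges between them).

Treewidth 2.
One such decomposition:
Bags: B1 = {a, e, f}  B2 = {d, e, f}  B3 = {a, c, e}  B4 = {a, b, f}
Tree: B1–B2, B1–B3, B1–B4

Each bag holds 3 vertices, so the decomposition has width 2, which upper-bounds the treewidth. Conversely, {a, c, e} is a clique of size 3, and the vertices of any clique must share a bag in every tree decomposition; so some bag has ≥ 3 vertices and tw(G) ≥ 2. Combining the bounds, tw(G) = 2.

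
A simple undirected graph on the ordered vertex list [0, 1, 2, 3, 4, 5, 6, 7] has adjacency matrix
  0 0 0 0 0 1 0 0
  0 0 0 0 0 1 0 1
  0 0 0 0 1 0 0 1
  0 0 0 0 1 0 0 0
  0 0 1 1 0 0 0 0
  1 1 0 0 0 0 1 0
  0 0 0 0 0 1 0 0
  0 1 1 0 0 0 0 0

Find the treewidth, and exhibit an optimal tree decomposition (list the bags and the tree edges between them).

Treewidth 1.
One optimal decomposition is:
Bags: B1 = {2, 7}  B2 = {2, 4}  B3 = {1, 7}  B4 = {1, 5}  B5 = {0, 5}  B6 = {3, 4}  B7 = {5, 6}
Tree: B1–B2, B1–B3, B3–B4, B4–B5, B2–B6, B5–B7

Each bag holds 2 vertices, so the decomposition has width 1, which upper-bounds the treewidth. Any graph with an edge has treewidth ≥ 1, and G has the edge 7–2. The upper and lower bounds meet at 1, so that is the treewidth.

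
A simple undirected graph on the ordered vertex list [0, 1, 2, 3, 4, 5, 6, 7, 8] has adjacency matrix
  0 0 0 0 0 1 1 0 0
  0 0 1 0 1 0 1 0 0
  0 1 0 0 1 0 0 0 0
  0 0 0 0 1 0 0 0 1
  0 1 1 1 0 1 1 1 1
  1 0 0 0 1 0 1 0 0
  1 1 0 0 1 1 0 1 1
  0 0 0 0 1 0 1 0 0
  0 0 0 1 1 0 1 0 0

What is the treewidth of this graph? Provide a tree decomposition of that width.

Treewidth 2.
Bags: B1 = {4, 5, 6}  B2 = {1, 4, 6}  B3 = {4, 6, 8}  B4 = {1, 2, 4}  B5 = {0, 5, 6}  B6 = {4, 6, 7}  B7 = {3, 4, 8}
Tree: B1–B2, B1–B3, B2–B4, B1–B5, B2–B6, B3–B7

Every bag has size at most 3, so the width is 3 − 1 = 2 and tw(G) ≤ 2. For the lower bound, the 3 vertices {0, 5, 6} are pairwise adjacent, and any tree decomposition puts a clique entirely inside one bag — forcing width ≥ 2. Combining the bounds, tw(G) = 2.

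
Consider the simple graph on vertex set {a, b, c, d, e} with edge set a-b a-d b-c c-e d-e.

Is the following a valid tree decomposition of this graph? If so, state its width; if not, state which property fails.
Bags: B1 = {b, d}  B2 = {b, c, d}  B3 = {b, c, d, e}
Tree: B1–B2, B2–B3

A tree decomposition must satisfy three properties: every vertex lies in some bag; for every edge, both endpoints lie together in some bag; and for every vertex, the bags containing it form a connected subtree. Here vertex a appears in no bag, so the decomposition is invalid.

No — vertex a appears in no bag.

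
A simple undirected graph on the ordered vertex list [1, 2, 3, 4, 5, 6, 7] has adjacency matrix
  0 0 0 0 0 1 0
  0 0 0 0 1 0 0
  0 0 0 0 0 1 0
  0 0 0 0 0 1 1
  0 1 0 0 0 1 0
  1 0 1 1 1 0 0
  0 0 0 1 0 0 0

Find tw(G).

1

A width-1 tree decomposition is:
Bags: B1 = {4, 6}  B2 = {3, 6}  B3 = {5, 6}  B4 = {1, 6}  B5 = {4, 7}  B6 = {2, 5}
Tree: B1–B2, B1–B3, B3–B4, B1–B5, B3–B6
The largest bag has 2 vertices, giving width 1; this decomposition certifies tw(G) ≤ 1. Any graph with an edge has treewidth ≥ 1, and G has the edge 6–4. The upper and lower bounds meet at 1, so that is the treewidth.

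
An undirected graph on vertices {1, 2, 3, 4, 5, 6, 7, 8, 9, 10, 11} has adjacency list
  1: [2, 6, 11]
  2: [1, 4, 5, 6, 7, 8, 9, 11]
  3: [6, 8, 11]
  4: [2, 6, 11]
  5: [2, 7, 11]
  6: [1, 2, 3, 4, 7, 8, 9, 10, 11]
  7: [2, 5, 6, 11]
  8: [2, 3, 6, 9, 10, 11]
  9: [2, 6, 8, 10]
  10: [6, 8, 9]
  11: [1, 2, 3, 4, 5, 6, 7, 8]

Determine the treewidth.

A width-3 tree decomposition is:
Bags: B1 = {2, 6, 8, 11}  B2 = {1, 2, 6, 11}  B3 = {2, 6, 8, 9}  B4 = {2, 6, 7, 11}  B5 = {2, 5, 7, 11}  B6 = {6, 8, 9, 10}  B7 = {2, 4, 6, 11}  B8 = {3, 6, 8, 11}
Tree: B1–B2, B1–B3, B2–B4, B4–B5, B3–B6, B1–B7, B1–B8
The largest bag has 4 vertices, giving width 3; this decomposition certifies tw(G) ≤ 3. For the lower bound, the 4 vertices {2, 5, 7, 11} are pairwise adjacent, and any tree decomposition puts a clique entirely inside one bag — forcing width ≥ 3. Combining the bounds, tw(G) = 3.

3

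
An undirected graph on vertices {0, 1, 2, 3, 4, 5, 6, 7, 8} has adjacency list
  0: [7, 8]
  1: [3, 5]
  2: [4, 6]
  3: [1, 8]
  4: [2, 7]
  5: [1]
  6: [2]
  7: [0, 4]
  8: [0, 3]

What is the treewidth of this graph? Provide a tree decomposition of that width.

Treewidth 1.
One optimal decomposition is:
Bags: B1 = {2, 6}  B2 = {2, 4}  B3 = {4, 7}  B4 = {0, 7}  B5 = {0, 8}  B6 = {3, 8}  B7 = {1, 3}  B8 = {1, 5}
Tree: B1–B2, B2–B3, B3–B4, B4–B5, B5–B6, B6–B7, B7–B8

Each bag holds 2 vertices, so the decomposition has width 1, which upper-bounds the treewidth. G has an edge, so its treewidth is at least 1. Hence tw(G) = 1 exactly.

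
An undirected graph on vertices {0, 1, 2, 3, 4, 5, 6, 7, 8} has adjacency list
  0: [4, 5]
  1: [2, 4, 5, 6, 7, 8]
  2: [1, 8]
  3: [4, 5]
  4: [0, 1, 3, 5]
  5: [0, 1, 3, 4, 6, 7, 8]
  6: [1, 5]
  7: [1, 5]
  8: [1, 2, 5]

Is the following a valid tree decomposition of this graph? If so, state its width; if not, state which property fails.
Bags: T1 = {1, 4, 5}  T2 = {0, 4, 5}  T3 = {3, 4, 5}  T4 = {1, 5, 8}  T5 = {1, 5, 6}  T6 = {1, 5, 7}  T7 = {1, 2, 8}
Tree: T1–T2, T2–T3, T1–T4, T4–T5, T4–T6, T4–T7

Checking the three conditions: (i) the bags cover all of {0, 1, 2, 3, 4, 5, 6, 7, 8}; (ii) for each edge, some bag contains both endpoints; (iii) the bags containing any fixed vertex form a subtree. All hold, so the decomposition is valid with width 3 − 1 = 2.

Yes; width 2.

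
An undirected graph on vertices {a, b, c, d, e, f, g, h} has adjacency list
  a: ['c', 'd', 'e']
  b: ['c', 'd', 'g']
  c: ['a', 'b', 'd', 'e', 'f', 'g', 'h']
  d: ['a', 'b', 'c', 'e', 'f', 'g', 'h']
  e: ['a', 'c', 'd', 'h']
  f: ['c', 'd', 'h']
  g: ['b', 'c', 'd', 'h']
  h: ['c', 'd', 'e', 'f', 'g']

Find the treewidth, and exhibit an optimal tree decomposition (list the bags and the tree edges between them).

The largest bag has 4 vertices, giving width 3; this decomposition certifies tw(G) ≤ 3. Conversely, {c, d, g, h} is a clique of size 4, and the vertices of any clique must share a bag in every tree decomposition; so some bag has ≥ 4 vertices and tw(G) ≥ 3. The upper and lower bounds meet at 3, so that is the treewidth.

Treewidth 3.
One such decomposition:
Bags: B1 = {c, d, e, h}  B2 = {c, d, g, h}  B3 = {c, d, f, h}  B4 = {b, c, d, g}  B5 = {a, c, d, e}
Tree: B1–B2, B1–B3, B2–B4, B1–B5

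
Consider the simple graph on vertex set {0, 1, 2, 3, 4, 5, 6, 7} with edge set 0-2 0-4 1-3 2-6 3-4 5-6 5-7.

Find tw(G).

A width-1 tree decomposition is:
Bags: B1 = {1, 3}  B2 = {3, 4}  B3 = {0, 4}  B4 = {0, 2}  B5 = {2, 6}  B6 = {5, 6}  B7 = {5, 7}
Tree: B1–B2, B2–B3, B3–B4, B4–B5, B5–B6, B6–B7
The largest bag has 2 vertices, giving width 1; this decomposition certifies tw(G) ≤ 1. G has an edge, so its treewidth is at least 1. Therefore the treewidth is 1.

1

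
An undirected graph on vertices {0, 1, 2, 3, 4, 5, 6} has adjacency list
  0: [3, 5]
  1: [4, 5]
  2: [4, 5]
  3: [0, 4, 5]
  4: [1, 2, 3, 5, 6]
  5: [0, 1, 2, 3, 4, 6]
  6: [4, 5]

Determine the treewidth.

2

A width-2 tree decomposition is:
Bags: B1 = {1, 4, 5}  B2 = {3, 4, 5}  B3 = {4, 5, 6}  B4 = {0, 3, 5}  B5 = {2, 4, 5}
Tree: B1–B2, B1–B3, B2–B4, B2–B5
The largest bag has 3 vertices, giving width 2; this decomposition certifies tw(G) ≤ 2. Conversely, {0, 3, 5} is a clique of size 3, and the vertices of any clique must share a bag in every tree decomposition; so some bag has ≥ 3 vertices and tw(G) ≥ 2. Combining the bounds, tw(G) = 2.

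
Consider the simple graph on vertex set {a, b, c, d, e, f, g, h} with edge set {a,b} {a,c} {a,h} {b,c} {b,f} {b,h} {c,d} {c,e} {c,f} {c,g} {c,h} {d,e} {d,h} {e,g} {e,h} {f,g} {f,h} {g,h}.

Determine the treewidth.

3

A width-3 tree decomposition is:
Bags: B1 = {c, e, g, h}  B2 = {c, d, e, h}  B3 = {c, f, g, h}  B4 = {b, c, f, h}  B5 = {a, b, c, h}
Tree: B1–B2, B1–B3, B3–B4, B4–B5
Every bag has size at most 4, so the width is 4 − 1 = 3 and tw(G) ≤ 3. On the other hand G contains the 4-clique {c, d, e, h}. A clique must lie in a single bag of any decomposition, so no decomposition can have width below 3. Hence tw(G) = 3 exactly.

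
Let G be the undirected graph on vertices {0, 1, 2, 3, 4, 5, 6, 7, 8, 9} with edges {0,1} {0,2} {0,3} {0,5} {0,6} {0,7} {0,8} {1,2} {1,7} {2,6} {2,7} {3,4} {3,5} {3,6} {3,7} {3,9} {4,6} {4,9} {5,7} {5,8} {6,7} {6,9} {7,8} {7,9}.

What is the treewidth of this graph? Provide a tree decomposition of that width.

Treewidth 3.
One optimal decomposition is:
Bags: B1 = {0, 3, 6, 7}  B2 = {3, 6, 7, 9}  B3 = {0, 3, 5, 7}  B4 = {0, 5, 7, 8}  B5 = {3, 4, 6, 9}  B6 = {0, 2, 6, 7}  B7 = {0, 1, 2, 7}
Tree: B1–B2, B1–B3, B3–B4, B2–B5, B1–B6, B6–B7

Every bag has size at most 4, so the width is 4 − 1 = 3 and tw(G) ≤ 3. For the lower bound, the 4 vertices {3, 4, 6, 9} are pairwise adjacent, and any tree decomposition puts a clique entirely inside one bag — forcing width ≥ 3. Combining the bounds, tw(G) = 3.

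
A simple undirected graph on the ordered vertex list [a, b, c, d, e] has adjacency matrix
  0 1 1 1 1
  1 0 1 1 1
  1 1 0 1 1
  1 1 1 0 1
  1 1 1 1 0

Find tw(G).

A width-4 tree decomposition is:
Bags: B1 = {a, b, c, d, e}
Tree: (single bag)
A single bag containing all 5 vertices is trivially a valid decomposition of width 4. For the lower bound, the 5 vertices {a, b, c, d, e} are pairwise adjacent, and any tree decomposition puts a clique entirely inside one bag — forcing width ≥ 4. Combining the bounds, tw(G) = 4.

4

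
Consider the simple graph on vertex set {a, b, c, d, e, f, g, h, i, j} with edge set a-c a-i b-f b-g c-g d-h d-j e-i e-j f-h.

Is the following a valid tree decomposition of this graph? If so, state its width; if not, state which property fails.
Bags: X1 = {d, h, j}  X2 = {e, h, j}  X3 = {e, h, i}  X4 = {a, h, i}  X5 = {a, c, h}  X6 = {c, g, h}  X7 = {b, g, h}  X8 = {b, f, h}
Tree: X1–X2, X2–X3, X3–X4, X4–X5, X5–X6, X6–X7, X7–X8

Yes; width 2.

Every vertex of G appears in some bag (union = {a, b, c, d, e, f, g, h, i, j}); every edge is covered by a bag; and for each vertex v the set of bags containing v is connected in the bag tree. The decomposition is therefore valid. The largest bag has 3 vertices, so the width is 2.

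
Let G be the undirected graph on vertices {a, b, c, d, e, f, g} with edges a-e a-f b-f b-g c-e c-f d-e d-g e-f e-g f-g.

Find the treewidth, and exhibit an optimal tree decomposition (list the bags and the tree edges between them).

Treewidth 2.
Bags: B1 = {e, f, g}  B2 = {b, f, g}  B3 = {d, e, g}  B4 = {a, e, f}  B5 = {c, e, f}
Tree: B1–B2, B1–B3, B1–B4, B4–B5

Each bag holds 3 vertices, so the decomposition has width 2, which upper-bounds the treewidth. Conversely, {d, e, g} is a clique of size 3, and the vertices of any clique must share a bag in every tree decomposition; so some bag has ≥ 3 vertices and tw(G) ≥ 2. Therefore the treewidth is 2.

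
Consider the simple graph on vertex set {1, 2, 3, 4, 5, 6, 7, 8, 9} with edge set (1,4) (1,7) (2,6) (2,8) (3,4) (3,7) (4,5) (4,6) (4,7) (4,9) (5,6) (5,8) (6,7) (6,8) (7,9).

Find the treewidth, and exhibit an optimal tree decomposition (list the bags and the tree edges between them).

Every bag has size at most 3, so the width is 3 − 1 = 2 and tw(G) ≤ 2. Conversely, {2, 6, 8} is a clique of size 3, and the vertices of any clique must share a bag in every tree decomposition; so some bag has ≥ 3 vertices and tw(G) ≥ 2. Therefore the treewidth is 2.

Treewidth 2.
One such decomposition:
Bags: B1 = {4, 5, 6}  B2 = {4, 6, 7}  B3 = {1, 4, 7}  B4 = {5, 6, 8}  B5 = {2, 6, 8}  B6 = {4, 7, 9}  B7 = {3, 4, 7}
Tree: B1–B2, B2–B3, B1–B4, B4–B5, B3–B6, B2–B7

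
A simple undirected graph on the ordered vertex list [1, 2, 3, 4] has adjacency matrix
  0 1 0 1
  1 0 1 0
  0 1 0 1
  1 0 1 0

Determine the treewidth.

A width-2 tree decomposition is:
Bags: B1 = {2, 3, 4}  B2 = {1, 2, 4}
Tree: B1–B2
The largest bag has 3 vertices, giving width 2; this decomposition certifies tw(G) ≤ 2. Since 2–3–4–1–2 is a cycle in G, G is not acyclic. Forests are exactly the graphs of treewidth ≤ 1, so tw(G) ≥ 2. Therefore the treewidth is 2.

2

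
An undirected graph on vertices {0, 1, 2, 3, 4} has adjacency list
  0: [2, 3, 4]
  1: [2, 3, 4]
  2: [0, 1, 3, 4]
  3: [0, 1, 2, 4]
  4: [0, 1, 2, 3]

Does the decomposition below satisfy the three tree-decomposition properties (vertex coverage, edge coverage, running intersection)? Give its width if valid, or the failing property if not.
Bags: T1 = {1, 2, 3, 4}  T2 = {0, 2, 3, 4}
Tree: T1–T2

Vertex coverage: the bags together contain {0, 1, 2, 3, 4}, the full vertex set. Edge coverage: each edge of G has both endpoints in at least one bag. Running intersection: for every vertex, the bags containing it form a connected subtree. All three properties hold, so this is a valid tree decomposition of width max|bag| − 1 = 3, and hence tw(G) ≤ 3.

Yes; width 3.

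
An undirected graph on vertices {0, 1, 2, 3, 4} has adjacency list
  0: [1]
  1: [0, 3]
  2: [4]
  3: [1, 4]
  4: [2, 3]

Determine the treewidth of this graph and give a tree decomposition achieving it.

Each bag holds 2 vertices, so the decomposition has width 1, which upper-bounds the treewidth. Since G has at least one edge (e.g. 2–4), it is not an edgeless graph, so tw(G) ≥ 1. The upper and lower bounds meet at 1, so that is the treewidth.

Treewidth 1.
One optimal decomposition is:
Bags: B1 = {2, 4}  B2 = {3, 4}  B3 = {1, 3}  B4 = {0, 1}
Tree: B1–B2, B2–B3, B3–B4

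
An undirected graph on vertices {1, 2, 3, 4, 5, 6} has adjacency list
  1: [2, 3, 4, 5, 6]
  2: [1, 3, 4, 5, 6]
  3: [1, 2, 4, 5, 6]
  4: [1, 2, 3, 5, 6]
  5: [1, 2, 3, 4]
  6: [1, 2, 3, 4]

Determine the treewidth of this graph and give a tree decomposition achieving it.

The largest bag has 5 vertices, giving width 4; this decomposition certifies tw(G) ≤ 4. For the lower bound, the 5 vertices {1, 2, 3, 4, 5} are pairwise adjacent, and any tree decomposition puts a clique entirely inside one bag — forcing width ≥ 4. Combining the bounds, tw(G) = 4.

Treewidth 4.
One optimal decomposition is:
Bags: B1 = {1, 2, 3, 4, 6}  B2 = {1, 2, 3, 4, 5}
Tree: B1–B2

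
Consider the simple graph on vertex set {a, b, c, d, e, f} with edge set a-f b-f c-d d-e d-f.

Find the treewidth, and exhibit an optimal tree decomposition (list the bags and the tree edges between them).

Treewidth 1.
One such decomposition:
Bags: B1 = {d, f}  B2 = {d, e}  B3 = {b, f}  B4 = {a, f}  B5 = {c, d}
Tree: B1–B2, B1–B3, B1–B4, B1–B5

Every bag has size at most 2, so the width is 2 − 1 = 1 and tw(G) ≤ 1. G has an edge, so its treewidth is at least 1. Combining the bounds, tw(G) = 1.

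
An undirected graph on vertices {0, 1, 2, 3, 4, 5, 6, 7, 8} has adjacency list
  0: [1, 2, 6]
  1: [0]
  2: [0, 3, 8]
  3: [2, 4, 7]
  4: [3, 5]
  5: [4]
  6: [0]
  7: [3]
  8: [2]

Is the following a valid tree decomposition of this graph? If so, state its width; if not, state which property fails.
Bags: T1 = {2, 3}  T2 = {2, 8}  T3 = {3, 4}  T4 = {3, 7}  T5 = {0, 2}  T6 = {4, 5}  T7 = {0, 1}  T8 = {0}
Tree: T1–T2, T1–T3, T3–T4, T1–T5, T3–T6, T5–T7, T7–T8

No — vertex 6 appears in no bag.

A tree decomposition must satisfy three properties: every vertex lies in some bag; for every edge, both endpoints lie together in some bag; and for every vertex, the bags containing it form a connected subtree. Here vertex 6 appears in no bag, so the decomposition is invalid.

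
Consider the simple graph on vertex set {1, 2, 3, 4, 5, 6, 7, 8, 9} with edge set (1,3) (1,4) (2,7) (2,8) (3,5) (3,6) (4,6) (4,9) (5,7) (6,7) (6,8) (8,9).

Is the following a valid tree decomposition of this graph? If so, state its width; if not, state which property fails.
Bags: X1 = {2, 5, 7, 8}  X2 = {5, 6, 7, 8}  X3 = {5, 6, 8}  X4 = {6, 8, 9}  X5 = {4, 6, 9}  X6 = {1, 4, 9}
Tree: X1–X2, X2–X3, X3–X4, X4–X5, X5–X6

A tree decomposition must satisfy three properties: every vertex lies in some bag; for every edge, both endpoints lie together in some bag; and for every vertex, the bags containing it form a connected subtree. Here vertex 3 appears in no bag, so the decomposition is invalid.

No — vertex 3 appears in no bag.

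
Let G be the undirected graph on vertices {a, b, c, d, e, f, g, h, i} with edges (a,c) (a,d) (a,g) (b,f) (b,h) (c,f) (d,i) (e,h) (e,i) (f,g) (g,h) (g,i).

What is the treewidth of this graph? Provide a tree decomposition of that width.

Treewidth 3.
Bags: B1 = {d, e, h, i}  B2 = {d, g, h, i}  B3 = {a, d, g, h}  B4 = {a, b, g, h}  B5 = {a, b, f, g}  B6 = {a, b, c, f}
Tree: B1–B2, B2–B3, B3–B4, B4–B5, B5–B6

Every bag has size at most 4, so the width is 4 − 1 = 3 and tw(G) ≤ 3. For the lower bound: the 4 vertex sets {d,e,i}, {h}, {g}, {a,b,c,f} are disjoint, each induces a connected subgraph, and every pair is joined by at least one edge of G. Contracting each set to a single vertex therefore yields K_{4} as a minor, and since treewidth is minor-monotone, tw(G) ≥ tw(K_{4}) = 3. Combining the bounds, tw(G) = 3.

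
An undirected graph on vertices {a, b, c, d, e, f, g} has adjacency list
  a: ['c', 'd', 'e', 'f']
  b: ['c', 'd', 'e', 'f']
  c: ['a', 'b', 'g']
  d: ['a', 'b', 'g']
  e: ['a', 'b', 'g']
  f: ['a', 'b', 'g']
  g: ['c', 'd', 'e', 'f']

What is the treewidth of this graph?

A width-3 tree decomposition is:
Bags: B1 = {a, b, f, g}  B2 = {a, b, c, g}  B3 = {a, b, d, g}  B4 = {a, b, e, g}
Tree: B1–B2, B2–B3, B3–B4
Every bag has size at most 4, so the width is 4 − 1 = 3 and tw(G) ≤ 3. For the lower bound: the 4 vertex sets {a,f}, {b,c}, {g}, {d} are disjoint, each induces a connected subgraph, and every pair is joined by at least one edge of G. Contracting each set to a single vertex therefore yields K_{4} as a minor, and since treewidth is minor-monotone, tw(G) ≥ tw(K_{4}) = 3. Therefore the treewidth is 3.

3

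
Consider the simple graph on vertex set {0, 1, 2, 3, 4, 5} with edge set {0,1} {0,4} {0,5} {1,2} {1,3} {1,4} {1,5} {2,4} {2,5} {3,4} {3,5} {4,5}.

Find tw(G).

3

A width-3 tree decomposition is:
Bags: B1 = {0, 1, 4, 5}  B2 = {1, 2, 4, 5}  B3 = {1, 3, 4, 5}
Tree: B1–B2, B2–B3
Every bag has size at most 4, so the width is 4 − 1 = 3 and tw(G) ≤ 3. On the other hand G contains the 4-clique {0, 1, 4, 5}. A clique must lie in a single bag of any decomposition, so no decomposition can have width below 3. Therefore the treewidth is 3.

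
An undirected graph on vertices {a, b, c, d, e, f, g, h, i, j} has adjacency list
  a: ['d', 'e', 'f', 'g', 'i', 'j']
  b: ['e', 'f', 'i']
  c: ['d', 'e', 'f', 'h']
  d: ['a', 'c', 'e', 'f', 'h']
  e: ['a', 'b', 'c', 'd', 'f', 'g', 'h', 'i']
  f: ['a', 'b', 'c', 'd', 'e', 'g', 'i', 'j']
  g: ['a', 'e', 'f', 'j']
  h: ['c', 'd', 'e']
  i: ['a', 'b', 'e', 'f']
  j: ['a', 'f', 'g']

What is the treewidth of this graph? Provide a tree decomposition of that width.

Treewidth 3.
Bags: B1 = {a, d, e, f}  B2 = {a, e, f, g}  B3 = {a, e, f, i}  B4 = {c, d, e, f}  B5 = {b, e, f, i}  B6 = {a, f, g, j}  B7 = {c, d, e, h}
Tree: B1–B2, B1–B3, B1–B4, B3–B5, B2–B6, B4–B7

The largest bag has 4 vertices, giving width 3; this decomposition certifies tw(G) ≤ 3. Conversely, {c, d, e, h} is a clique of size 4, and the vertices of any clique must share a bag in every tree decomposition; so some bag has ≥ 4 vertices and tw(G) ≥ 3. The upper and lower bounds meet at 3, so that is the treewidth.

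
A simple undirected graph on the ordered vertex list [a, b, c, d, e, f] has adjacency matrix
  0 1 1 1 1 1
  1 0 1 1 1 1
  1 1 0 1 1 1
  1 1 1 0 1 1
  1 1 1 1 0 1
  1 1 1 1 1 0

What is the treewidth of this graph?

A width-5 tree decomposition is:
Bags: B1 = {a, b, c, d, e, f}
Tree: (single bag)
A single bag containing all 6 vertices is trivially a valid decomposition of width 5. For the lower bound, the 6 vertices {a, b, c, d, e, f} are pairwise adjacent, and any tree decomposition puts a clique entirely inside one bag — forcing width ≥ 5. Therefore the treewidth is 5.

5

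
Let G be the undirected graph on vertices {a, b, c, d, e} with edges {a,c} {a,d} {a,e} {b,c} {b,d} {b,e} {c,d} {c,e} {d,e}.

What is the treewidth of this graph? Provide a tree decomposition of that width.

Treewidth 3.
One such decomposition:
Bags: B1 = {a, c, d, e}  B2 = {b, c, d, e}
Tree: B1–B2

Each bag holds 4 vertices, so the decomposition has width 3, which upper-bounds the treewidth. For the lower bound, the 4 vertices {a, c, d, e} are pairwise adjacent, and any tree decomposition puts a clique entirely inside one bag — forcing width ≥ 3. Therefore the treewidth is 3.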